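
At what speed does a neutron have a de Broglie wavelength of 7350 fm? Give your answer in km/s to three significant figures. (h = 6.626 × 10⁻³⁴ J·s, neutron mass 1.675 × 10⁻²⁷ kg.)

p = h/λ = 6.626 × 10⁻³⁴ / 7.350 × 10⁻¹² = 9.015 × 10⁻²³ kg·m/s.
v = p/m = 9.015 × 10⁻²³ / 1.675 × 10⁻²⁷ = 5.38 × 10⁴ m/s = 53.8 km/s.

v = 53.8 km/s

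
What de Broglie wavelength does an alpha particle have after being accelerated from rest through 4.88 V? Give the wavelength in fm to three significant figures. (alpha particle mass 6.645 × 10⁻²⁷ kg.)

KE = 2eV = 2 × 1.602 × 10⁻¹⁹ × 4.880 = 1.564 × 10⁻¹⁸ J.
p = √(2mKE) = √(2 × 6.645 × 10⁻²⁷ × 1.564 × 10⁻¹⁸) = 1.442 × 10⁻²² kg·m/s.
λ = h/p = 6.626 × 10⁻³⁴ / 1.442 × 10⁻²² = 4.60 × 10⁻¹² m = 4600 fm.

λ = 4600 fm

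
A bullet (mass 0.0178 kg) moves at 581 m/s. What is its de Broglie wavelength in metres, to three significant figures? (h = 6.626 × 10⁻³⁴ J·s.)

λ = 6.41 × 10⁻³⁵ m

p = mv = 0.0178 × 581 = 1.034 × 10¹ kg·m/s.
λ = h/p = 6.626 × 10⁻³⁴ / 1.034 × 10¹ = 6.41 × 10⁻³⁵ m.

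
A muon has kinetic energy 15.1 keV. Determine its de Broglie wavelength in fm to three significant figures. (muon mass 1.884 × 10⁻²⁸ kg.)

KE = 15.1 keV = 2.419 × 10⁻¹⁵ J.
p = √(2mKE) = √(2 × 1.884 × 10⁻²⁸ × 2.419 × 10⁻¹⁵) = 9.547 × 10⁻²² kg·m/s.
λ = h/p = 6.626 × 10⁻³⁴ / 9.547 × 10⁻²² = 6.94 × 10⁻¹³ m = 694 fm.

λ = 694 fm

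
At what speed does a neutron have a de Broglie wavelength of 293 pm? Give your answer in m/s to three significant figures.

v = 1350 m/s

p = h/λ = 6.626 × 10⁻³⁴ / 2.930 × 10⁻¹⁰ = 2.261 × 10⁻²⁴ kg·m/s.
v = p/m = 2.261 × 10⁻²⁴ / 1.675 × 10⁻²⁷ = 1.35 × 10³ m/s = 1350 m/s.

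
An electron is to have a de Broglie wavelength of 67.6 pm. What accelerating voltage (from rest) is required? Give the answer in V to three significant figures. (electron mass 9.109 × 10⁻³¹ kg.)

p = h/λ = 6.626 × 10⁻³⁴ / 6.760 × 10⁻¹¹ = 9.802 × 10⁻²⁴ kg·m/s.
KE = p²/(2m) = 5.274 × 10⁻¹⁷ J.
V = KE/e = 5.274 × 10⁻¹⁷ / (1.602 × 10⁻¹⁹) = 329 V.

V = 329 V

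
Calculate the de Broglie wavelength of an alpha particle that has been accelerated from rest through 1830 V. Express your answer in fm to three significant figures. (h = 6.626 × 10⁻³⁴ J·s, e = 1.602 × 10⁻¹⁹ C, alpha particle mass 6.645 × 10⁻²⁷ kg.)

KE = 2eV = 2 × 1.602 × 10⁻¹⁹ × 1830 = 5.863 × 10⁻¹⁶ J.
p = √(2mKE) = √(2 × 6.645 × 10⁻²⁷ × 5.863 × 10⁻¹⁶) = 2.791 × 10⁻²¹ kg·m/s.
λ = h/p = 6.626 × 10⁻³⁴ / 2.791 × 10⁻²¹ = 2.37 × 10⁻¹³ m = 237 fm.

λ = 237 fm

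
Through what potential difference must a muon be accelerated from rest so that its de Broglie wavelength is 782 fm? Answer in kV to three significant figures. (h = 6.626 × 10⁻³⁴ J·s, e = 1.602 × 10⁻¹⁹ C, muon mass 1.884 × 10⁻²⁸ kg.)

p = h/λ = 6.626 × 10⁻³⁴ / 7.820 × 10⁻¹³ = 8.473 × 10⁻²² kg·m/s.
KE = p²/(2m) = 1.905 × 10⁻¹⁵ J.
V = KE/e = 1.905 × 10⁻¹⁵ / (1.602 × 10⁻¹⁹) = 11.9 kV.

V = 11.9 kV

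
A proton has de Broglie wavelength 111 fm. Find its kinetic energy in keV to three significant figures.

p = h/λ = 6.626 × 10⁻³⁴ / 1.110 × 10⁻¹³ = 5.969 × 10⁻²¹ kg·m/s.
KE = p²/(2m) = (5.969 × 10⁻²¹)² / (2 × 1.673 × 10⁻²⁷) = 1.065 × 10⁻¹⁴ J = 66.5 keV.

KE = 66.5 keV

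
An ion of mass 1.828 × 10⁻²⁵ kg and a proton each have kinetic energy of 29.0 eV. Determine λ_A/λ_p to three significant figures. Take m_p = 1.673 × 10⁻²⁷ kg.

At fixed KE, p = √(2mKE) so λ = h/p ∝ 1/√m.
λ_A/λ_p = √(m_p/m_A) = √(1.673 × 10⁻²⁷/1.828 × 10⁻²⁵) = √(9.152 × 10⁻³) = 0.0957.

λ_A/λ_p = 0.0957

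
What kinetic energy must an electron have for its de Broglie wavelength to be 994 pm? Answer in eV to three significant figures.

KE = 1.52 eV

p = h/λ = 6.626 × 10⁻³⁴ / 9.940 × 10⁻¹⁰ = 6.666 × 10⁻²⁵ kg·m/s.
KE = p²/(2m) = (6.666 × 10⁻²⁵)² / (2 × 9.109 × 10⁻³¹) = 2.439 × 10⁻¹⁹ J = 1.52 eV.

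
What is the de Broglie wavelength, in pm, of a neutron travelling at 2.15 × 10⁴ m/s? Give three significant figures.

p = mv = 1.675 × 10⁻²⁷ × 2.15 × 10⁴ = 3.601 × 10⁻²³ kg·m/s.
λ = h/p = 6.626 × 10⁻³⁴ / 3.601 × 10⁻²³ = 1.84 × 10⁻¹¹ m = 18.4 pm.

λ = 18.4 pm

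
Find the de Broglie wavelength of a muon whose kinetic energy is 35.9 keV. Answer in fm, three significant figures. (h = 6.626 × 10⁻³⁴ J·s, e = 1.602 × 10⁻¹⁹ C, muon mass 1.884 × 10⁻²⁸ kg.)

λ = 450 fm

KE = 35.9 keV = 5.751 × 10⁻¹⁵ J.
p = √(2mKE) = √(2 × 1.884 × 10⁻²⁸ × 5.751 × 10⁻¹⁵) = 1.472 × 10⁻²¹ kg·m/s.
λ = h/p = 6.626 × 10⁻³⁴ / 1.472 × 10⁻²¹ = 4.50 × 10⁻¹³ m = 450 fm.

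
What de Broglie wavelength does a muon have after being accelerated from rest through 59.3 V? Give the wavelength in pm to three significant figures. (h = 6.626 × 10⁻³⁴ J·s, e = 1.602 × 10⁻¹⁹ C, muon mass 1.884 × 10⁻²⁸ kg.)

λ = 11.1 pm

KE = eV = 1.602 × 10⁻¹⁹ × 59.30 = 9.500 × 10⁻¹⁸ J.
p = √(2mKE) = √(2 × 1.884 × 10⁻²⁸ × 9.500 × 10⁻¹⁸) = 5.983 × 10⁻²³ kg·m/s.
λ = h/p = 6.626 × 10⁻³⁴ / 5.983 × 10⁻²³ = 1.11 × 10⁻¹¹ m = 11.1 pm.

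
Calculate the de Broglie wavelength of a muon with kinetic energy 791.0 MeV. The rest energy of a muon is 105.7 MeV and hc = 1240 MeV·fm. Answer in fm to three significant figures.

λ = 1.39 fm

Total energy E = KE + m₀c² = 791.0 + 105.7 = 896.7 MeV.
(pc)² = E² − (m₀c²)² = (896.7)² − (105.7)² = 7.929 × 10⁵ MeV², so pc = 890.4 MeV.
λ = hc/(pc) = 1240 MeV·fm / 890.4 MeV = 1.39 fm.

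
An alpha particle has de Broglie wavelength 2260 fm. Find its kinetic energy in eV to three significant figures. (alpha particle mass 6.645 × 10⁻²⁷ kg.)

p = h/λ = 6.626 × 10⁻³⁴ / 2.260 × 10⁻¹² = 2.932 × 10⁻²² kg·m/s.
KE = p²/(2m) = (2.932 × 10⁻²²)² / (2 × 6.645 × 10⁻²⁷) = 6.468 × 10⁻¹⁸ J = 40.4 eV.

KE = 40.4 eV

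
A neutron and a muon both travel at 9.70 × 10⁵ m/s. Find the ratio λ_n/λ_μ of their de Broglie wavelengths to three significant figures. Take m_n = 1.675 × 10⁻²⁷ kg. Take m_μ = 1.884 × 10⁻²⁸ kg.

At fixed v, p = mv so λ = h/(mv) ∝ 1/m.
λ_n/λ_μ = m_μ/m_n = 1.884 × 10⁻²⁸/1.675 × 10⁻²⁷ = 0.112.

λ_n/λ_μ = 0.112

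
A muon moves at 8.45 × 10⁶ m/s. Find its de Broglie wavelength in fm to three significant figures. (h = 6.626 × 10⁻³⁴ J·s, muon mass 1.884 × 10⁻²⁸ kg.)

p = mv = 1.884 × 10⁻²⁸ × 8.45 × 10⁶ = 1.592 × 10⁻²¹ kg·m/s.
λ = h/p = 6.626 × 10⁻³⁴ / 1.592 × 10⁻²¹ = 4.16 × 10⁻¹³ m = 416 fm.

λ = 416 fm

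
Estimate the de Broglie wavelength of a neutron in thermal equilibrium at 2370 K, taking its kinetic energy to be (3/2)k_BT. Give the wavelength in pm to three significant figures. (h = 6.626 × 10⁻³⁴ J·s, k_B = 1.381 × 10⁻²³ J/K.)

KE = (3/2)k_BT = 1.5 × 1.381 × 10⁻²³ × 2370 = 4.909 × 10⁻²⁰ J.
p = √(2mKE) = √(2 × 1.675 × 10⁻²⁷ × 4.909 × 10⁻²⁰) = 1.282 × 10⁻²³ kg·m/s.
λ = h/p = 5.17 × 10⁻¹¹ m = 51.7 pm.

λ = 51.7 pm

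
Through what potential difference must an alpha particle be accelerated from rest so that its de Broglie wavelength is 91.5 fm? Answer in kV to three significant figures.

V = 12.3 kV

p = h/λ = 6.626 × 10⁻³⁴ / 9.150 × 10⁻¹⁴ = 7.242 × 10⁻²¹ kg·m/s.
KE = p²/(2m) = 3.946 × 10⁻¹⁵ J.
V = KE/2e = 3.946 × 10⁻¹⁵ / (2 × 1.602 × 10⁻¹⁹) = 12.3 kV.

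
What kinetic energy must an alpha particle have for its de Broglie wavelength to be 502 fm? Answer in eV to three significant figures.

KE = 818 eV

p = h/λ = 6.626 × 10⁻³⁴ / 5.020 × 10⁻¹³ = 1.320 × 10⁻²¹ kg·m/s.
KE = p²/(2m) = (1.320 × 10⁻²¹)² / (2 × 6.645 × 10⁻²⁷) = 1.311 × 10⁻¹⁶ J = 818 eV.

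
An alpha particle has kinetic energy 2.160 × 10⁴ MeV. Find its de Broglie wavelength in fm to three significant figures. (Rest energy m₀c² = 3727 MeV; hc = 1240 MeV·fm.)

λ = 0.0495 fm

Total energy E = KE + m₀c² = 2.160 × 10⁴ + 3727 = 25327 MeV.
(pc)² = E² − (m₀c²)² = (25327)² − (3727)² = 6.276 × 10⁸ MeV², so pc = 2.505 × 10⁴ MeV.
λ = hc/(pc) = 1240 MeV·fm / 2.505 × 10⁴ MeV = 0.0495 fm.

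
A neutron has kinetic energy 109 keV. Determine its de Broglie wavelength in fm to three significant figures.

λ = 86.6 fm

KE = 109 keV = 1.746 × 10⁻¹⁴ J.
p = √(2mKE) = √(2 × 1.675 × 10⁻²⁷ × 1.746 × 10⁻¹⁴) = 7.648 × 10⁻²¹ kg·m/s.
λ = h/p = 6.626 × 10⁻³⁴ / 7.648 × 10⁻²¹ = 8.66 × 10⁻¹⁴ m = 86.6 fm.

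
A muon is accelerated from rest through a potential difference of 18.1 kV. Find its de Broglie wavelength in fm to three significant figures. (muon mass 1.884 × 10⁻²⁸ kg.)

λ = 634 fm

KE = eV = 1.602 × 10⁻¹⁹ × 1.810 × 10⁴ = 2.900 × 10⁻¹⁵ J.
p = √(2mKE) = √(2 × 1.884 × 10⁻²⁸ × 2.900 × 10⁻¹⁵) = 1.045 × 10⁻²¹ kg·m/s.
λ = h/p = 6.626 × 10⁻³⁴ / 1.045 × 10⁻²¹ = 6.34 × 10⁻¹³ m = 634 fm.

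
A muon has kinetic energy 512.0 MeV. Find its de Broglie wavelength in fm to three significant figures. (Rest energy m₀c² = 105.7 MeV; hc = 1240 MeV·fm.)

λ = 2.04 fm

Total energy E = KE + m₀c² = 512.0 + 105.7 = 617.7 MeV.
(pc)² = E² − (m₀c²)² = (617.7)² − (105.7)² = 3.704 × 10⁵ MeV², so pc = 608.6 MeV.
λ = hc/(pc) = 1240 MeV·fm / 608.6 MeV = 2.04 fm.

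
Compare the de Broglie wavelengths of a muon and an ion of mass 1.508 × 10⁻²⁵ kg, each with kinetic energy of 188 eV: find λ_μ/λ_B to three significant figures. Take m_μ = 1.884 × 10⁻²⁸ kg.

At fixed KE, p = √(2mKE) so λ = h/p ∝ 1/√m.
λ_μ/λ_B = √(m_B/m_μ) = √(1.508 × 10⁻²⁵/1.884 × 10⁻²⁸) = √(800.4) = 28.3.

λ_μ/λ_B = 28.3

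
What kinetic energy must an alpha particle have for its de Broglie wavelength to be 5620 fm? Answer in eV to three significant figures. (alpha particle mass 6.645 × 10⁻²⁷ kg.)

KE = 6.53 eV

p = h/λ = 6.626 × 10⁻³⁴ / 5.620 × 10⁻¹² = 1.179 × 10⁻²² kg·m/s.
KE = p²/(2m) = (1.179 × 10⁻²²)² / (2 × 6.645 × 10⁻²⁷) = 1.046 × 10⁻¹⁸ J = 6.53 eV.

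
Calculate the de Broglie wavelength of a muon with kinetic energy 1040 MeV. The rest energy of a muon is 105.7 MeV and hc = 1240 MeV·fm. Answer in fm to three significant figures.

Total energy E = KE + m₀c² = 1040 + 105.7 = 1145.7 MeV.
(pc)² = E² − (m₀c²)² = (1145.7)² − (105.7)² = 1.301 × 10⁶ MeV², so pc = 1141 MeV.
λ = hc/(pc) = 1240 MeV·fm / 1141 MeV = 1.09 fm.

λ = 1.09 fm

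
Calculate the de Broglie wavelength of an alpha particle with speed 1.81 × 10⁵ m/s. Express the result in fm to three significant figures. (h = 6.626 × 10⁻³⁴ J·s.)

p = mv = 6.645 × 10⁻²⁷ × 1.81 × 10⁵ = 1.203 × 10⁻²¹ kg·m/s.
λ = h/p = 6.626 × 10⁻³⁴ / 1.203 × 10⁻²¹ = 5.51 × 10⁻¹³ m = 551 fm.

λ = 551 fm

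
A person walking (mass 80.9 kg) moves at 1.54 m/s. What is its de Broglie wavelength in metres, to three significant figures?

λ = 5.32 × 10⁻³⁶ m

p = mv = 80.9 × 1.54 = 1.246 × 10² kg·m/s.
λ = h/p = 6.626 × 10⁻³⁴ / 1.246 × 10² = 5.32 × 10⁻³⁶ m.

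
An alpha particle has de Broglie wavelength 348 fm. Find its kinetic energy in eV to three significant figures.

KE = 1700 eV

p = h/λ = 6.626 × 10⁻³⁴ / 3.480 × 10⁻¹³ = 1.904 × 10⁻²¹ kg·m/s.
KE = p²/(2m) = (1.904 × 10⁻²¹)² / (2 × 6.645 × 10⁻²⁷) = 2.728 × 10⁻¹⁶ J = 1700 eV.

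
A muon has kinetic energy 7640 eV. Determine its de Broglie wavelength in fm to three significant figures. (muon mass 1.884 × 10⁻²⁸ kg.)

KE = 7640 eV = 1.224 × 10⁻¹⁵ J.
p = √(2mKE) = √(2 × 1.884 × 10⁻²⁸ × 1.224 × 10⁻¹⁵) = 6.791 × 10⁻²² kg·m/s.
λ = h/p = 6.626 × 10⁻³⁴ / 6.791 × 10⁻²² = 9.76 × 10⁻¹³ m = 976 fm.

λ = 976 fm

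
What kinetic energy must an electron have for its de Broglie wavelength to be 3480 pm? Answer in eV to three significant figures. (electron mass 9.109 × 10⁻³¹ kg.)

p = h/λ = 6.626 × 10⁻³⁴ / 3.480 × 10⁻⁹ = 1.904 × 10⁻²⁵ kg·m/s.
KE = p²/(2m) = (1.904 × 10⁻²⁵)² / (2 × 9.109 × 10⁻³¹) = 1.990 × 10⁻²⁰ J = 0.124 eV.

KE = 0.124 eV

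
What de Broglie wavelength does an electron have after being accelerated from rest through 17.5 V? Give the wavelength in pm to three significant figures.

KE = eV = 1.602 × 10⁻¹⁹ × 17.50 = 2.804 × 10⁻¹⁸ J.
p = √(2mKE) = √(2 × 9.109 × 10⁻³¹ × 2.804 × 10⁻¹⁸) = 2.260 × 10⁻²⁴ kg·m/s.
λ = h/p = 6.626 × 10⁻³⁴ / 2.260 × 10⁻²⁴ = 2.93 × 10⁻¹⁰ m = 293 pm.

λ = 293 pm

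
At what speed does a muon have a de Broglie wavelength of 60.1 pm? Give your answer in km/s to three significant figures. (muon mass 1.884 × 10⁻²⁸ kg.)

p = h/λ = 6.626 × 10⁻³⁴ / 6.010 × 10⁻¹¹ = 1.102 × 10⁻²³ kg·m/s.
v = p/m = 1.102 × 10⁻²³ / 1.884 × 10⁻²⁸ = 5.85 × 10⁴ m/s = 58.5 km/s.

v = 58.5 km/s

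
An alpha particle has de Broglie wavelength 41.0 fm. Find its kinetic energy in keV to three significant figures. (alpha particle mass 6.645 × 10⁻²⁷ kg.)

KE = 123 keV

p = h/λ = 6.626 × 10⁻³⁴ / 4.100 × 10⁻¹⁴ = 1.616 × 10⁻²⁰ kg·m/s.
KE = p²/(2m) = (1.616 × 10⁻²⁰)² / (2 × 6.645 × 10⁻²⁷) = 1.965 × 10⁻¹⁴ J = 123 keV.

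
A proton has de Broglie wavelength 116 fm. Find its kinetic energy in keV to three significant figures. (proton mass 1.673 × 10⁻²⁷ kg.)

p = h/λ = 6.626 × 10⁻³⁴ / 1.160 × 10⁻¹³ = 5.712 × 10⁻²¹ kg·m/s.
KE = p²/(2m) = (5.712 × 10⁻²¹)² / (2 × 1.673 × 10⁻²⁷) = 9.751 × 10⁻¹⁵ J = 60.9 keV.

KE = 60.9 keV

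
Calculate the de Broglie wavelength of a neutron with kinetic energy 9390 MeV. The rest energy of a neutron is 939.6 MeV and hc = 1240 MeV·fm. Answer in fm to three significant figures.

λ = 0.121 fm

Total energy E = KE + m₀c² = 9390 + 939.6 = 10329.6 MeV.
(pc)² = E² − (m₀c²)² = (10329.6)² − (939.6)² = 1.058 × 10⁸ MeV², so pc = 1.029 × 10⁴ MeV.
λ = hc/(pc) = 1240 MeV·fm / 1.029 × 10⁴ MeV = 0.121 fm.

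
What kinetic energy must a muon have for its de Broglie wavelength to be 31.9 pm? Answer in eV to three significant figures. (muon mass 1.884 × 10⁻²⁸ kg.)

p = h/λ = 6.626 × 10⁻³⁴ / 3.190 × 10⁻¹¹ = 2.077 × 10⁻²³ kg·m/s.
KE = p²/(2m) = (2.077 × 10⁻²³)² / (2 × 1.884 × 10⁻²⁸) = 1.145 × 10⁻¹⁸ J = 7.15 eV.

KE = 7.15 eV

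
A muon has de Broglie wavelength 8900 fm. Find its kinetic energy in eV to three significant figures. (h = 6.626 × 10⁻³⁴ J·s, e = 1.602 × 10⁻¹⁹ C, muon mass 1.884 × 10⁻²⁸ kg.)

KE = 91.8 eV

p = h/λ = 6.626 × 10⁻³⁴ / 8.900 × 10⁻¹² = 7.445 × 10⁻²³ kg·m/s.
KE = p²/(2m) = (7.445 × 10⁻²³)² / (2 × 1.884 × 10⁻²⁸) = 1.471 × 10⁻¹⁷ J = 91.8 eV.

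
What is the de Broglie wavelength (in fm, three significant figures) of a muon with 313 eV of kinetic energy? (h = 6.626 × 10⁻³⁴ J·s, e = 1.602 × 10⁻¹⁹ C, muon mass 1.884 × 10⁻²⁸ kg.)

KE = 313 eV = 5.014 × 10⁻¹⁷ J.
p = √(2mKE) = √(2 × 1.884 × 10⁻²⁸ × 5.014 × 10⁻¹⁷) = 1.375 × 10⁻²² kg·m/s.
λ = h/p = 6.626 × 10⁻³⁴ / 1.375 × 10⁻²² = 4.82 × 10⁻¹² m = 4820 fm.

λ = 4820 fm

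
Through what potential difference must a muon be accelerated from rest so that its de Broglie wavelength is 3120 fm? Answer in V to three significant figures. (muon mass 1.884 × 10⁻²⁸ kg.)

p = h/λ = 6.626 × 10⁻³⁴ / 3.120 × 10⁻¹² = 2.124 × 10⁻²² kg·m/s.
KE = p²/(2m) = 1.197 × 10⁻¹⁶ J.
V = KE/e = 1.197 × 10⁻¹⁶ / (1.602 × 10⁻¹⁹) = 747 V.

V = 747 V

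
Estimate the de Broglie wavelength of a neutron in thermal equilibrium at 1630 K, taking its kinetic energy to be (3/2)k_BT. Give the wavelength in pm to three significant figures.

λ = 62.3 pm

KE = (3/2)k_BT = 1.5 × 1.381 × 10⁻²³ × 1630 = 3.377 × 10⁻²⁰ J.
p = √(2mKE) = √(2 × 1.675 × 10⁻²⁷ × 3.377 × 10⁻²⁰) = 1.064 × 10⁻²³ kg·m/s.
λ = h/p = 6.23 × 10⁻¹¹ m = 62.3 pm.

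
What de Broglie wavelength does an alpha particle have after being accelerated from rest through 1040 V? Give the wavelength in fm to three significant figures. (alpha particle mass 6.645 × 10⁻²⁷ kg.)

KE = 2eV = 2 × 1.602 × 10⁻¹⁹ × 1040 = 3.332 × 10⁻¹⁶ J.
p = √(2mKE) = √(2 × 6.645 × 10⁻²⁷ × 3.332 × 10⁻¹⁶) = 2.104 × 10⁻²¹ kg·m/s.
λ = h/p = 6.626 × 10⁻³⁴ / 2.104 × 10⁻²¹ = 3.15 × 10⁻¹³ m = 315 fm.

λ = 315 fm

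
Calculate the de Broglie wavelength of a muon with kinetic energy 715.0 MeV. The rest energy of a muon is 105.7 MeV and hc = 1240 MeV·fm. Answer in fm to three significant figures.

Total energy E = KE + m₀c² = 715.0 + 105.7 = 820.7 MeV.
(pc)² = E² − (m₀c²)² = (820.7)² − (105.7)² = 6.624 × 10⁵ MeV², so pc = 813.9 MeV.
λ = hc/(pc) = 1240 MeV·fm / 813.9 MeV = 1.52 fm.

λ = 1.52 fm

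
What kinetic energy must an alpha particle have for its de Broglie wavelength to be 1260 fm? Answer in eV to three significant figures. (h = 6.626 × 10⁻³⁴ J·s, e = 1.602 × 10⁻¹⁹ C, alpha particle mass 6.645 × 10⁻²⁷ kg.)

p = h/λ = 6.626 × 10⁻³⁴ / 1.260 × 10⁻¹² = 5.259 × 10⁻²² kg·m/s.
KE = p²/(2m) = (5.259 × 10⁻²²)² / (2 × 6.645 × 10⁻²⁷) = 2.081 × 10⁻¹⁷ J = 130 eV.

KE = 130 eV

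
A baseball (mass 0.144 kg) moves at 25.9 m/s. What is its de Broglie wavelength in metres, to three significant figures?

p = mv = 0.144 × 25.9 = 3.730 kg·m/s.
λ = h/p = 6.626 × 10⁻³⁴ / 3.730 = 1.78 × 10⁻³⁴ m.

λ = 1.78 × 10⁻³⁴ m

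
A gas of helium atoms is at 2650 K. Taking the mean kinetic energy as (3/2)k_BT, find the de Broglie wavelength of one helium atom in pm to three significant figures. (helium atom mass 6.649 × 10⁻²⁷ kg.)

λ = 24.5 pm

KE = (3/2)k_BT = 1.5 × 1.381 × 10⁻²³ × 2650 = 5.489 × 10⁻²⁰ J.
p = √(2mKE) = √(2 × 6.649 × 10⁻²⁷ × 5.489 × 10⁻²⁰) = 2.702 × 10⁻²³ kg·m/s.
λ = h/p = 2.45 × 10⁻¹¹ m = 24.5 pm.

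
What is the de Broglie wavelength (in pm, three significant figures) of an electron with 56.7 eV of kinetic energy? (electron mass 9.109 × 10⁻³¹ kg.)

KE = 56.7 eV = 9.083 × 10⁻¹⁸ J.
p = √(2mKE) = √(2 × 9.109 × 10⁻³¹ × 9.083 × 10⁻¹⁸) = 4.068 × 10⁻²⁴ kg·m/s.
λ = h/p = 6.626 × 10⁻³⁴ / 4.068 × 10⁻²⁴ = 1.63 × 10⁻¹⁰ m = 163 pm.

λ = 163 pm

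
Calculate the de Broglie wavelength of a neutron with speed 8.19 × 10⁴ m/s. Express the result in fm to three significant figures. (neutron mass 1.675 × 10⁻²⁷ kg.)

p = mv = 1.675 × 10⁻²⁷ × 8.19 × 10⁴ = 1.372 × 10⁻²² kg·m/s.
λ = h/p = 6.626 × 10⁻³⁴ / 1.372 × 10⁻²² = 4.83 × 10⁻¹² m = 4830 fm.

λ = 4830 fm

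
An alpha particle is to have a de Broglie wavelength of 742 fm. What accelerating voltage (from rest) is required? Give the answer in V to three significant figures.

p = h/λ = 6.626 × 10⁻³⁴ / 7.420 × 10⁻¹³ = 8.930 × 10⁻²² kg·m/s.
KE = p²/(2m) = 6.000 × 10⁻¹⁷ J.
V = KE/2e = 6.000 × 10⁻¹⁷ / (2 × 1.602 × 10⁻¹⁹) = 187 V.

V = 187 V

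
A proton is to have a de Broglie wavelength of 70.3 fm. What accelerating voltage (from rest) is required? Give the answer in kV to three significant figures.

p = h/λ = 6.626 × 10⁻³⁴ / 7.030 × 10⁻¹⁴ = 9.425 × 10⁻²¹ kg·m/s.
KE = p²/(2m) = 2.655 × 10⁻¹⁴ J.
V = KE/e = 2.655 × 10⁻¹⁴ / (1.602 × 10⁻¹⁹) = 166 kV.

V = 166 kV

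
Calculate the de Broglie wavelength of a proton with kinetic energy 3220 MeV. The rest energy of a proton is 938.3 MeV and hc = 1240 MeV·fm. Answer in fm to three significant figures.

λ = 0.306 fm

Total energy E = KE + m₀c² = 3220 + 938.3 = 4158.3 MeV.
(pc)² = E² − (m₀c²)² = (4158.3)² − (938.3)² = 1.641 × 10⁷ MeV², so pc = 4051 MeV.
λ = hc/(pc) = 1240 MeV·fm / 4051 MeV = 0.306 fm.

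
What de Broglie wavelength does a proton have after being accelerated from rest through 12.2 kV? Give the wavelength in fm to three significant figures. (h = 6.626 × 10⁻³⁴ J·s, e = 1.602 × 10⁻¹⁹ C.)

KE = eV = 1.602 × 10⁻¹⁹ × 1.220 × 10⁴ = 1.954 × 10⁻¹⁵ J.
p = √(2mKE) = √(2 × 1.673 × 10⁻²⁷ × 1.954 × 10⁻¹⁵) = 2.557 × 10⁻²¹ kg·m/s.
λ = h/p = 6.626 × 10⁻³⁴ / 2.557 × 10⁻²¹ = 2.59 × 10⁻¹³ m = 259 fm.

λ = 259 fm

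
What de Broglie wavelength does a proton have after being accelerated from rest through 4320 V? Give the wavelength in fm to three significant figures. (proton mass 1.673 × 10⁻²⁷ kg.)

λ = 435 fm

KE = eV = 1.602 × 10⁻¹⁹ × 4320 = 6.921 × 10⁻¹⁶ J.
p = √(2mKE) = √(2 × 1.673 × 10⁻²⁷ × 6.921 × 10⁻¹⁶) = 1.522 × 10⁻²¹ kg·m/s.
λ = h/p = 6.626 × 10⁻³⁴ / 1.522 × 10⁻²¹ = 4.35 × 10⁻¹³ m = 435 fm.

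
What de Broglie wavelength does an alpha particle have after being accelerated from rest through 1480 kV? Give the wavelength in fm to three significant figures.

KE = 2eV = 2 × 1.602 × 10⁻¹⁹ × 1.480 × 10⁶ = 4.742 × 10⁻¹³ J.
p = √(2mKE) = √(2 × 6.645 × 10⁻²⁷ × 4.742 × 10⁻¹³) = 7.939 × 10⁻²⁰ kg·m/s.
λ = h/p = 6.626 × 10⁻³⁴ / 7.939 × 10⁻²⁰ = 8.35 × 10⁻¹⁵ m = 8.35 fm.

λ = 8.35 fm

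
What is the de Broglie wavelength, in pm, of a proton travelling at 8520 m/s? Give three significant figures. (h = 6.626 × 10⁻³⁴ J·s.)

λ = 46.5 pm

p = mv = 1.673 × 10⁻²⁷ × 8520 = 1.425 × 10⁻²³ kg·m/s.
λ = h/p = 6.626 × 10⁻³⁴ / 1.425 × 10⁻²³ = 4.65 × 10⁻¹¹ m = 46.5 pm.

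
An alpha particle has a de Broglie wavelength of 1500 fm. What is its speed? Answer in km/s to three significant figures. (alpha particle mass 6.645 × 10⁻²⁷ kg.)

p = h/λ = 6.626 × 10⁻³⁴ / 1.500 × 10⁻¹² = 4.417 × 10⁻²² kg·m/s.
v = p/m = 4.417 × 10⁻²² / 6.645 × 10⁻²⁷ = 6.65 × 10⁴ m/s = 66.5 km/s.

v = 66.5 km/s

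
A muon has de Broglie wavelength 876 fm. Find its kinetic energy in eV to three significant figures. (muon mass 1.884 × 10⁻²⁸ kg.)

p = h/λ = 6.626 × 10⁻³⁴ / 8.760 × 10⁻¹³ = 7.564 × 10⁻²² kg·m/s.
KE = p²/(2m) = (7.564 × 10⁻²²)² / (2 × 1.884 × 10⁻²⁸) = 1.518 × 10⁻¹⁵ J = 9480 eV.

KE = 9480 eV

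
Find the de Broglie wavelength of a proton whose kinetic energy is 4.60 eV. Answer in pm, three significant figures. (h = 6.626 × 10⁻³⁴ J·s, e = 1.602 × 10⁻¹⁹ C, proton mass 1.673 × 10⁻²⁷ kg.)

λ = 13.3 pm

KE = 4.60 eV = 7.369 × 10⁻¹⁹ J.
p = √(2mKE) = √(2 × 1.673 × 10⁻²⁷ × 7.369 × 10⁻¹⁹) = 4.966 × 10⁻²³ kg·m/s.
λ = h/p = 6.626 × 10⁻³⁴ / 4.966 × 10⁻²³ = 1.33 × 10⁻¹¹ m = 13.3 pm.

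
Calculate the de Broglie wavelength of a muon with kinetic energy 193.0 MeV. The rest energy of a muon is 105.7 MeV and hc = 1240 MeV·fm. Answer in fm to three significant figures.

λ = 4.44 fm

Total energy E = KE + m₀c² = 193.0 + 105.7 = 298.7 MeV.
(pc)² = E² − (m₀c²)² = (298.7)² − (105.7)² = 7.805 × 10⁴ MeV², so pc = 279.4 MeV.
λ = hc/(pc) = 1240 MeV·fm / 279.4 MeV = 4.44 fm.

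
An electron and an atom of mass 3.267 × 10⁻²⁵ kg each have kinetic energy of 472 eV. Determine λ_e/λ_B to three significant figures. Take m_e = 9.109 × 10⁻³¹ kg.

λ_e/λ_B = 599

At fixed KE, p = √(2mKE) so λ = h/p ∝ 1/√m.
λ_e/λ_B = √(m_B/m_e) = √(3.267 × 10⁻²⁵/9.109 × 10⁻³¹) = √(3.587 × 10⁵) = 599.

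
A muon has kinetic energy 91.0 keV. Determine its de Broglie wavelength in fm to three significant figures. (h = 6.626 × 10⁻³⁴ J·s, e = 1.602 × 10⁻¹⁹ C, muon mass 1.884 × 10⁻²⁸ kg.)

λ = 283 fm

KE = 91.0 keV = 1.458 × 10⁻¹⁴ J.
p = √(2mKE) = √(2 × 1.884 × 10⁻²⁸ × 1.458 × 10⁻¹⁴) = 2.344 × 10⁻²¹ kg·m/s.
λ = h/p = 6.626 × 10⁻³⁴ / 2.344 × 10⁻²¹ = 2.83 × 10⁻¹³ m = 283 fm.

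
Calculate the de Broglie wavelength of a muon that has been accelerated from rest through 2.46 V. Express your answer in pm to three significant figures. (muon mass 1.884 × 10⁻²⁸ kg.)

KE = eV = 1.602 × 10⁻¹⁹ × 2.460 = 3.941 × 10⁻¹⁹ J.
p = √(2mKE) = √(2 × 1.884 × 10⁻²⁸ × 3.941 × 10⁻¹⁹) = 1.219 × 10⁻²³ kg·m/s.
λ = h/p = 6.626 × 10⁻³⁴ / 1.219 × 10⁻²³ = 5.44 × 10⁻¹¹ m = 54.4 pm.

λ = 54.4 pm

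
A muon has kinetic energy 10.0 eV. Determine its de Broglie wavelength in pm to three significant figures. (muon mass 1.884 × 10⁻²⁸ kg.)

KE = 10.0 eV = 1.602 × 10⁻¹⁸ J.
p = √(2mKE) = √(2 × 1.884 × 10⁻²⁸ × 1.602 × 10⁻¹⁸) = 2.457 × 10⁻²³ kg·m/s.
λ = h/p = 6.626 × 10⁻³⁴ / 2.457 × 10⁻²³ = 2.70 × 10⁻¹¹ m = 27.0 pm.

λ = 27.0 pm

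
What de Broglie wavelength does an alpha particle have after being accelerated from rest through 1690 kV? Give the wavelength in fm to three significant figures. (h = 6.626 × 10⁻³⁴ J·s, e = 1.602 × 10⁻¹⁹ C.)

λ = 7.81 fm

KE = 2eV = 2 × 1.602 × 10⁻¹⁹ × 1.690 × 10⁶ = 5.415 × 10⁻¹³ J.
p = √(2mKE) = √(2 × 6.645 × 10⁻²⁷ × 5.415 × 10⁻¹³) = 8.483 × 10⁻²⁰ kg·m/s.
λ = h/p = 6.626 × 10⁻³⁴ / 8.483 × 10⁻²⁰ = 7.81 × 10⁻¹⁵ m = 7.81 fm.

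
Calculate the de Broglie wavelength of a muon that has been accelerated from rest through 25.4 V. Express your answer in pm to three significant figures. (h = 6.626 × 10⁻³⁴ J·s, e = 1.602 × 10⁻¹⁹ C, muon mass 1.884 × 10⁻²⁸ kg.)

λ = 16.9 pm

KE = eV = 1.602 × 10⁻¹⁹ × 25.40 = 4.069 × 10⁻¹⁸ J.
p = √(2mKE) = √(2 × 1.884 × 10⁻²⁸ × 4.069 × 10⁻¹⁸) = 3.916 × 10⁻²³ kg·m/s.
λ = h/p = 6.626 × 10⁻³⁴ / 3.916 × 10⁻²³ = 1.69 × 10⁻¹¹ m = 16.9 pm.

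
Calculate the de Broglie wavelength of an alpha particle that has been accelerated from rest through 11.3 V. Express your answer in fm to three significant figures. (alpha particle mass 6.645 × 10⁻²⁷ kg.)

KE = 2eV = 2 × 1.602 × 10⁻¹⁹ × 11.30 = 3.621 × 10⁻¹⁸ J.
p = √(2mKE) = √(2 × 6.645 × 10⁻²⁷ × 3.621 × 10⁻¹⁸) = 2.194 × 10⁻²² kg·m/s.
λ = h/p = 6.626 × 10⁻³⁴ / 2.194 × 10⁻²² = 3.02 × 10⁻¹² m = 3020 fm.

λ = 3020 fm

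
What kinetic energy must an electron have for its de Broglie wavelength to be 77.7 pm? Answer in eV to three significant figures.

p = h/λ = 6.626 × 10⁻³⁴ / 7.770 × 10⁻¹¹ = 8.528 × 10⁻²⁴ kg·m/s.
KE = p²/(2m) = (8.528 × 10⁻²⁴)² / (2 × 9.109 × 10⁻³¹) = 3.992 × 10⁻¹⁷ J = 249 eV.

KE = 249 eV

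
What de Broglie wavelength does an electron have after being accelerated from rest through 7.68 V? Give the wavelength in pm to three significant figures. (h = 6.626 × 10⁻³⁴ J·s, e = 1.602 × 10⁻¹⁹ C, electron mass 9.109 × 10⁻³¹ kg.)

λ = 443 pm

KE = eV = 1.602 × 10⁻¹⁹ × 7.680 = 1.230 × 10⁻¹⁸ J.
p = √(2mKE) = √(2 × 9.109 × 10⁻³¹ × 1.230 × 10⁻¹⁸) = 1.497 × 10⁻²⁴ kg·m/s.
λ = h/p = 6.626 × 10⁻³⁴ / 1.497 × 10⁻²⁴ = 4.43 × 10⁻¹⁰ m = 443 pm.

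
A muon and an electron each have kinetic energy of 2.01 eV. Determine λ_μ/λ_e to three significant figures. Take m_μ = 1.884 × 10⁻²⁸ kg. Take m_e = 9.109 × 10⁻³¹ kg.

At fixed KE, p = √(2mKE) so λ = h/p ∝ 1/√m.
λ_μ/λ_e = √(m_e/m_μ) = √(9.109 × 10⁻³¹/1.884 × 10⁻²⁸) = √(4.835 × 10⁻³) = 0.0695.

λ_μ/λ_e = 0.0695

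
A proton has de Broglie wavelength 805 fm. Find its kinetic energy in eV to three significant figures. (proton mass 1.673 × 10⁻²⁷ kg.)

KE = 1260 eV

p = h/λ = 6.626 × 10⁻³⁴ / 8.050 × 10⁻¹³ = 8.231 × 10⁻²² kg·m/s.
KE = p²/(2m) = (8.231 × 10⁻²²)² / (2 × 1.673 × 10⁻²⁷) = 2.025 × 10⁻¹⁶ J = 1260 eV.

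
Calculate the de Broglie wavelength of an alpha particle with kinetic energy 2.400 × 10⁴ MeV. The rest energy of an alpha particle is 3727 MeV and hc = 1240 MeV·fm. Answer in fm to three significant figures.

λ = 0.0451 fm

Total energy E = KE + m₀c² = 2.400 × 10⁴ + 3727 = 27727 MeV.
(pc)² = E² − (m₀c²)² = (27727)² − (3727)² = 7.549 × 10⁸ MeV², so pc = 2.748 × 10⁴ MeV.
λ = hc/(pc) = 1240 MeV·fm / 2.748 × 10⁴ MeV = 0.0451 fm.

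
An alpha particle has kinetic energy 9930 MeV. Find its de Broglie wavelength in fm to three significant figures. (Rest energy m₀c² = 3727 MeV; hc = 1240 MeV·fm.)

Total energy E = KE + m₀c² = 9930 + 3727 = 13657 MeV.
(pc)² = E² − (m₀c²)² = (13657)² − (3727)² = 1.726 × 10⁸ MeV², so pc = 1.314 × 10⁴ MeV.
λ = hc/(pc) = 1240 MeV·fm / 1.314 × 10⁴ MeV = 0.0944 fm.

λ = 0.0944 fm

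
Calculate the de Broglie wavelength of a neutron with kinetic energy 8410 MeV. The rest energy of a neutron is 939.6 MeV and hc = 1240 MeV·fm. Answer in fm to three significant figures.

Total energy E = KE + m₀c² = 8410 + 939.6 = 9349.6 MeV.
(pc)² = E² − (m₀c²)² = (9349.6)² − (939.6)² = 8.653 × 10⁷ MeV², so pc = 9302 MeV.
λ = hc/(pc) = 1240 MeV·fm / 9302 MeV = 0.133 fm.

λ = 0.133 fm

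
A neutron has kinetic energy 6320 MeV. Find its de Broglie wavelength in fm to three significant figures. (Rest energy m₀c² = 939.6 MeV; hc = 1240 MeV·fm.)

Total energy E = KE + m₀c² = 6320 + 939.6 = 7259.6 MeV.
(pc)² = E² − (m₀c²)² = (7259.6)² − (939.6)² = 5.182 × 10⁷ MeV², so pc = 7199 MeV.
λ = hc/(pc) = 1240 MeV·fm / 7199 MeV = 0.172 fm.

λ = 0.172 fm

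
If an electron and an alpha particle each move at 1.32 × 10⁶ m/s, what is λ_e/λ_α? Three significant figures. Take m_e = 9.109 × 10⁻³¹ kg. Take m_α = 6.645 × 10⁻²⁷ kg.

λ_e/λ_α = 7290

At fixed v, p = mv so λ = h/(mv) ∝ 1/m.
λ_e/λ_α = m_α/m_e = 6.645 × 10⁻²⁷/9.109 × 10⁻³¹ = 7290.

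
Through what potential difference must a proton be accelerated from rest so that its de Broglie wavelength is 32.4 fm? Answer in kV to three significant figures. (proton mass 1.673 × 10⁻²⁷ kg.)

V = 780 kV

p = h/λ = 6.626 × 10⁻³⁴ / 3.240 × 10⁻¹⁴ = 2.045 × 10⁻²⁰ kg·m/s.
KE = p²/(2m) = 1.250 × 10⁻¹³ J.
V = KE/e = 1.250 × 10⁻¹³ / (1.602 × 10⁻¹⁹) = 780 kV.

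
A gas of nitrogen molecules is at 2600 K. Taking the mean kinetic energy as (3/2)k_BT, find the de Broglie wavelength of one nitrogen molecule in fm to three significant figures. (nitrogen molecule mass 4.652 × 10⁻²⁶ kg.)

KE = (3/2)k_BT = 1.5 × 1.381 × 10⁻²³ × 2600 = 5.386 × 10⁻²⁰ J.
p = √(2mKE) = √(2 × 4.652 × 10⁻²⁶ × 5.386 × 10⁻²⁰) = 7.079 × 10⁻²³ kg·m/s.
λ = h/p = 9.36 × 10⁻¹² m = 9360 fm.

λ = 9360 fm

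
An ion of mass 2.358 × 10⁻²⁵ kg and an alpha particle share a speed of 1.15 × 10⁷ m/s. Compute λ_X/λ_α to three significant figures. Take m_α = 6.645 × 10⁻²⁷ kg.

λ_X/λ_α = 0.0282

At fixed v, p = mv so λ = h/(mv) ∝ 1/m.
λ_X/λ_α = m_α/m_X = 6.645 × 10⁻²⁷/2.358 × 10⁻²⁵ = 0.0282.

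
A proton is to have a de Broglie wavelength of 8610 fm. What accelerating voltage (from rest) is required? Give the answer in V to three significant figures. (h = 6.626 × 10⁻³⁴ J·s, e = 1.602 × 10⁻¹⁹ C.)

V = 11.0 V

p = h/λ = 6.626 × 10⁻³⁴ / 8.610 × 10⁻¹² = 7.696 × 10⁻²³ kg·m/s.
KE = p²/(2m) = 1.770 × 10⁻¹⁸ J.
V = KE/e = 1.770 × 10⁻¹⁸ / (1.602 × 10⁻¹⁹) = 11.0 V.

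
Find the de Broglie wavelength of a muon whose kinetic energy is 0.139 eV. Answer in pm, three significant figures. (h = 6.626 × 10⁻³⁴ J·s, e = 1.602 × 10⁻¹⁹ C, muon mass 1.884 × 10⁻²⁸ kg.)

λ = 229 pm

KE = 0.139 eV = 2.227 × 10⁻²⁰ J.
p = √(2mKE) = √(2 × 1.884 × 10⁻²⁸ × 2.227 × 10⁻²⁰) = 2.897 × 10⁻²⁴ kg·m/s.
λ = h/p = 6.626 × 10⁻³⁴ / 2.897 × 10⁻²⁴ = 2.29 × 10⁻¹⁰ m = 229 pm.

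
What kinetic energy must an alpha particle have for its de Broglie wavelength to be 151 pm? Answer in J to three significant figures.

p = h/λ = 6.626 × 10⁻³⁴ / 1.510 × 10⁻¹⁰ = 4.388 × 10⁻²⁴ kg·m/s.
KE = p²/(2m) = (4.388 × 10⁻²⁴)² / (2 × 6.645 × 10⁻²⁷) = 1.449 × 10⁻²¹ J = 1.45 × 10⁻²¹ J.

KE = 1.45 × 10⁻²¹ J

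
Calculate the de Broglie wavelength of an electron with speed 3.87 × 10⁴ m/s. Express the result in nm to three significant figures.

λ = 18.8 nm

p = mv = 9.109 × 10⁻³¹ × 3.87 × 10⁴ = 3.525 × 10⁻²⁶ kg·m/s.
λ = h/p = 6.626 × 10⁻³⁴ / 3.525 × 10⁻²⁶ = 1.88 × 10⁻⁸ m = 18.8 nm.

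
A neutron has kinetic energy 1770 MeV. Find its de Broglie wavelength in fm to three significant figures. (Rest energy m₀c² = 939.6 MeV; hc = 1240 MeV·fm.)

Total energy E = KE + m₀c² = 1770 + 939.6 = 2709.6 MeV.
(pc)² = E² − (m₀c²)² = (2709.6)² − (939.6)² = 6.459 × 10⁶ MeV², so pc = 2541 MeV.
λ = hc/(pc) = 1240 MeV·fm / 2541 MeV = 0.488 fm.

λ = 0.488 fm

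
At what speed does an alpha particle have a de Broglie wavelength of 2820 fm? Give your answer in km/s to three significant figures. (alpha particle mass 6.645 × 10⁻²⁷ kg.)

p = h/λ = 6.626 × 10⁻³⁴ / 2.820 × 10⁻¹² = 2.350 × 10⁻²² kg·m/s.
v = p/m = 2.350 × 10⁻²² / 6.645 × 10⁻²⁷ = 3.54 × 10⁴ m/s = 35.4 km/s.

v = 35.4 km/s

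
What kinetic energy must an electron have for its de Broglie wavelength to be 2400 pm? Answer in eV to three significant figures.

KE = 0.261 eV

p = h/λ = 6.626 × 10⁻³⁴ / 2.400 × 10⁻⁹ = 2.761 × 10⁻²⁵ kg·m/s.
KE = p²/(2m) = (2.761 × 10⁻²⁵)² / (2 × 9.109 × 10⁻³¹) = 4.184 × 10⁻²⁰ J = 0.261 eV.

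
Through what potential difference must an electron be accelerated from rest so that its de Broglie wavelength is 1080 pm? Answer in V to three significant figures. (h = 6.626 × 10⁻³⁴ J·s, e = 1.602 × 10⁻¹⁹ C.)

V = 1.29 V

p = h/λ = 6.626 × 10⁻³⁴ / 1.080 × 10⁻⁹ = 6.135 × 10⁻²⁵ kg·m/s.
KE = p²/(2m) = 2.066 × 10⁻¹⁹ J.
V = KE/e = 2.066 × 10⁻¹⁹ / (1.602 × 10⁻¹⁹) = 1.29 V.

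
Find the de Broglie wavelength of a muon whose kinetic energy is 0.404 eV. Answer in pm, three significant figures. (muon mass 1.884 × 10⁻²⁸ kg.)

KE = 0.404 eV = 6.472 × 10⁻²⁰ J.
p = √(2mKE) = √(2 × 1.884 × 10⁻²⁸ × 6.472 × 10⁻²⁰) = 4.938 × 10⁻²⁴ kg·m/s.
λ = h/p = 6.626 × 10⁻³⁴ / 4.938 × 10⁻²⁴ = 1.34 × 10⁻¹⁰ m = 134 pm.

λ = 134 pm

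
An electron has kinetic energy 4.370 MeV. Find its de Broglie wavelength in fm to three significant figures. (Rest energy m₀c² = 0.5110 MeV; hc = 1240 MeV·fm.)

λ = 255 fm

Total energy E = KE + m₀c² = 4.370 + 0.5110 = 4.8810 MeV.
(pc)² = E² − (m₀c²)² = (4.8810)² − (0.5110)² = 23.56 MeV², so pc = 4.854 MeV.
λ = hc/(pc) = 1240 MeV·fm / 4.854 MeV = 255 fm.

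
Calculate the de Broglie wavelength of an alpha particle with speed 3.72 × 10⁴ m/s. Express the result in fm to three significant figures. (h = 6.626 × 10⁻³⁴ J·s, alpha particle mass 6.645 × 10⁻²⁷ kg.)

λ = 2680 fm

p = mv = 6.645 × 10⁻²⁷ × 3.72 × 10⁴ = 2.472 × 10⁻²² kg·m/s.
λ = h/p = 6.626 × 10⁻³⁴ / 2.472 × 10⁻²² = 2.68 × 10⁻¹² m = 2680 fm.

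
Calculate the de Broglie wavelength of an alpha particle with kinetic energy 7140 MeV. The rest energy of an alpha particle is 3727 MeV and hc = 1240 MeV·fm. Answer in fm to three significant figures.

Total energy E = KE + m₀c² = 7140 + 3727 = 10867 MeV.
(pc)² = E² − (m₀c²)² = (10867)² − (3727)² = 1.042 × 10⁸ MeV², so pc = 1.021 × 10⁴ MeV.
λ = hc/(pc) = 1240 MeV·fm / 1.021 × 10⁴ MeV = 0.121 fm.

λ = 0.121 fm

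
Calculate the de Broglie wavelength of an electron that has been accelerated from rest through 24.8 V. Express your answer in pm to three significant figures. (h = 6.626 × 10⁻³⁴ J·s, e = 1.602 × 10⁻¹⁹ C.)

KE = eV = 1.602 × 10⁻¹⁹ × 24.80 = 3.973 × 10⁻¹⁸ J.
p = √(2mKE) = √(2 × 9.109 × 10⁻³¹ × 3.973 × 10⁻¹⁸) = 2.690 × 10⁻²⁴ kg·m/s.
λ = h/p = 6.626 × 10⁻³⁴ / 2.690 × 10⁻²⁴ = 2.46 × 10⁻¹⁰ m = 246 pm.

λ = 246 pm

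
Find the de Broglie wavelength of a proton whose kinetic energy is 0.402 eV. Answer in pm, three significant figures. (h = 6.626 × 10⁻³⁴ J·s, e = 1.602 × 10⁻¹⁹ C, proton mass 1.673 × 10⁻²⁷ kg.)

λ = 45.1 pm

KE = 0.402 eV = 6.440 × 10⁻²⁰ J.
p = √(2mKE) = √(2 × 1.673 × 10⁻²⁷ × 6.440 × 10⁻²⁰) = 1.468 × 10⁻²³ kg·m/s.
λ = h/p = 6.626 × 10⁻³⁴ / 1.468 × 10⁻²³ = 4.51 × 10⁻¹¹ m = 45.1 pm.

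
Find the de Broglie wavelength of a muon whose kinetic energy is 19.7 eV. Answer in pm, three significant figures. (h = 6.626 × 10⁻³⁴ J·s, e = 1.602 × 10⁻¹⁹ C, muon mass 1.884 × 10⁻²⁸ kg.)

λ = 19.2 pm

KE = 19.7 eV = 3.156 × 10⁻¹⁸ J.
p = √(2mKE) = √(2 × 1.884 × 10⁻²⁸ × 3.156 × 10⁻¹⁸) = 3.448 × 10⁻²³ kg·m/s.
λ = h/p = 6.626 × 10⁻³⁴ / 3.448 × 10⁻²³ = 1.92 × 10⁻¹¹ m = 19.2 pm.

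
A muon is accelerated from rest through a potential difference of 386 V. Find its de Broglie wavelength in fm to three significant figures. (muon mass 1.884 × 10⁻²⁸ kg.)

KE = eV = 1.602 × 10⁻¹⁹ × 386.0 = 6.184 × 10⁻¹⁷ J.
p = √(2mKE) = √(2 × 1.884 × 10⁻²⁸ × 6.184 × 10⁻¹⁷) = 1.526 × 10⁻²² kg·m/s.
λ = h/p = 6.626 × 10⁻³⁴ / 1.526 × 10⁻²² = 4.34 × 10⁻¹² m = 4340 fm.

λ = 4340 fm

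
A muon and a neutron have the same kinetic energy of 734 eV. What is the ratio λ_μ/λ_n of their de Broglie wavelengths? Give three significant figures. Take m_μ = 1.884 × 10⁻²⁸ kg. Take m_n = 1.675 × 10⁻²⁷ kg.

λ_μ/λ_n = 2.98

At fixed KE, p = √(2mKE) so λ = h/p ∝ 1/√m.
λ_μ/λ_n = √(m_n/m_μ) = √(1.675 × 10⁻²⁷/1.884 × 10⁻²⁸) = √(8.891) = 2.98.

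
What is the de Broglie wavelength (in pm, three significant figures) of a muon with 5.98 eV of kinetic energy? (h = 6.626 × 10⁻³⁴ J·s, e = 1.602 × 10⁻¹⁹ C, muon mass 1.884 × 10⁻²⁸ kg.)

KE = 5.98 eV = 9.580 × 10⁻¹⁹ J.
p = √(2mKE) = √(2 × 1.884 × 10⁻²⁸ × 9.580 × 10⁻¹⁹) = 1.900 × 10⁻²³ kg·m/s.
λ = h/p = 6.626 × 10⁻³⁴ / 1.900 × 10⁻²³ = 3.49 × 10⁻¹¹ m = 34.9 pm.

λ = 34.9 pm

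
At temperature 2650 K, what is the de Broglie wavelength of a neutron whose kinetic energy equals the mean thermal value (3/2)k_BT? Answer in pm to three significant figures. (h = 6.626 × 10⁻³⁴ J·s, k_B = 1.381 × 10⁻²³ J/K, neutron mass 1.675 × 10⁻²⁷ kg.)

λ = 48.9 pm

KE = (3/2)k_BT = 1.5 × 1.381 × 10⁻²³ × 2650 = 5.489 × 10⁻²⁰ J.
p = √(2mKE) = √(2 × 1.675 × 10⁻²⁷ × 5.489 × 10⁻²⁰) = 1.356 × 10⁻²³ kg·m/s.
λ = h/p = 4.89 × 10⁻¹¹ m = 48.9 pm.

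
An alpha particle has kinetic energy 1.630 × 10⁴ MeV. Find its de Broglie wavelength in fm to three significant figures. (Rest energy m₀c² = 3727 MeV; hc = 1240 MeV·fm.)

Total energy E = KE + m₀c² = 1.630 × 10⁴ + 3727 = 20027 MeV.
(pc)² = E² − (m₀c²)² = (20027)² − (3727)² = 3.872 × 10⁸ MeV², so pc = 1.968 × 10⁴ MeV.
λ = hc/(pc) = 1240 MeV·fm / 1.968 × 10⁴ MeV = 0.0630 fm.

λ = 0.0630 fm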